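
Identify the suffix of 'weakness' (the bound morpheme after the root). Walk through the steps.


The word 'weakness' = 'weak' (root) + '-ness' (suffix). The suffix is '-ness'.

ness


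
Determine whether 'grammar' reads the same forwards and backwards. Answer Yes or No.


Forward: 'grammar'
Reversed: 'rammarg'
They differ.

No


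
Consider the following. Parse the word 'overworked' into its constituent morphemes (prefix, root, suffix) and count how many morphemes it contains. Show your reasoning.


Step 1: Identify prefix: 'over' (meaning: excessively)
Step 2: Identify root: 'work'
Step 3: Identify suffix(es): 'ed'
Decomposition: over- (prefix: excessively) + work (root) + -ed (suffix: past)
Total morphemes: 3

3 morphemes (over- (prefix: excessively) + work (root) + -ed (suffix: past))


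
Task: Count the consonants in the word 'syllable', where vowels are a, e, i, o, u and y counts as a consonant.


Consonants in 'syllable': s, y, l, l, b, l = 6 consonants.

6


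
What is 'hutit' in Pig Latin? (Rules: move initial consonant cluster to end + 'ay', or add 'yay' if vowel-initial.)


'hutit': move consonant cluster 'h' to end and add 'ay': 'utithay'.

utithay


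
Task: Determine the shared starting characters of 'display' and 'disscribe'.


Compare from the start: 3 characters match: 'dis'. Mismatch at position 4: 'p' vs 's'.

dis


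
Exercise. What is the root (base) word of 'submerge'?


Remove prefix 'sub' from 'submerge' to get root 'merge'.

merge


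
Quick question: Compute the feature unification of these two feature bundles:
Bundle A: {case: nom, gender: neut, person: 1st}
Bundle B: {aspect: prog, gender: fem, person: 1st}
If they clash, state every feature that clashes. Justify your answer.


Compare features:
aspect: A=_ vs B=prog -> unified: prog
case: A=nom vs B=_ -> unified: nom
gender: A=neut vs B=fem -> CLASH
person: A=1st vs B=1st -> unified: 1st
Clash detected on feature 'gender' (neut vs fem); unification fails.

CLASH on 'gender' (neut vs fem)


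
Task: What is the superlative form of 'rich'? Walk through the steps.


Apply superlative formation (add -est): 'rich' -> 'richest'.

richest


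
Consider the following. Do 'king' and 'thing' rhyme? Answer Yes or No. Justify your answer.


Rime (stressed vowel + following sounds) of 'king': -ing = /ɪŋ/
Rime of 'thing': -ing = /ɪŋ/
/ɪŋ/ and /ɪŋ/ are the same ending sound, so the words rhyme.

Yes


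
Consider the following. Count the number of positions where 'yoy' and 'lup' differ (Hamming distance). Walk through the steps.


Alignment:
Position 1: 'y' vs 'l' = DIFFER
Position 2: 'o' vs 'u' = DIFFER
Position 3: 'y' vs 'p' = DIFFER
Total differences: 3

3


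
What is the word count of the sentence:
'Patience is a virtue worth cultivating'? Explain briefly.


Split into words: Patience | is | a | virtue | worth | cultivating = 6 words.

6


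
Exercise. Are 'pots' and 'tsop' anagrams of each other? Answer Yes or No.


Sorted letters of 'pots': 'opst'
Sorted letters of 'tsop': 'opst'
They match.

Yes


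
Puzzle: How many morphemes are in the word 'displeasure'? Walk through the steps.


Decomposition: dis- (prefix) + please (root) + -ure (suffix) = 3 morpheme(s)

3 morphemes


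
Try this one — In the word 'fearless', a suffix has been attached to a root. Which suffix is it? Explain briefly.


The word 'fearless' = 'fear' (root) + '-less' (suffix). The suffix is '-less'.

less


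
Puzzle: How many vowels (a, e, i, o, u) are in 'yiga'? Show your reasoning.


Vowels in 'yiga': i, a = 2 vowels.

2


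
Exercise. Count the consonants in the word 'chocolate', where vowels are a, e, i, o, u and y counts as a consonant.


Consonants in 'chocolate': c, h, c, l, t = 5 consonants.

5


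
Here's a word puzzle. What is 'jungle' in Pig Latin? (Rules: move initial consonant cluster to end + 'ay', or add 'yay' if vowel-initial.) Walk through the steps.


'jungle': move consonant cluster 'j' to end and add 'ay': 'unglejay'.

unglejay


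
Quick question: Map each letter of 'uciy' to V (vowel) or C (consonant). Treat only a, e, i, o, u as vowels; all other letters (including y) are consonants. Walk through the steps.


Letter mapping: u = V, c = C, i = V, y = C.

VCVC


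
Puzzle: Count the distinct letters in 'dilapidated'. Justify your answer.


Unique letters in 'dilapidated': {a, d, e, i, l, p, t} = 7 distinct letters.

7


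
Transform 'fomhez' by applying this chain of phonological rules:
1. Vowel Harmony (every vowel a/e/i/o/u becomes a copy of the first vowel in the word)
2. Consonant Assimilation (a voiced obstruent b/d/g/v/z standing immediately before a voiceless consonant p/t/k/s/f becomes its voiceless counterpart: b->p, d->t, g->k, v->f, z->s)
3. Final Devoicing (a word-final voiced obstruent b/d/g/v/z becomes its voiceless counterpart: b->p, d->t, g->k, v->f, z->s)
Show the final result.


Starting form: 'fomhez'
Rule 1: Vowel Harmony: all vowels become 'o' (matching first vowel). 'fomhez' -> 'fomhoz'
Rule 2: Consonant Assimilation: no voiced obstruent (b/d/g/v/z) stands immediately before a voiceless consonant (p/t/k/s/f). No change.
Rule 3: Final Devoicing: word-final voiced obstruent 'z' becomes voiceless 's'. 'fomhoz' -> 'fomhos'
Final form: 'fomhos'

fomhos


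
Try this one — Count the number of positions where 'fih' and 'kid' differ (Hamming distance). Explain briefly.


Alignment:
Position 1: 'f' vs 'k' = DIFFER
Position 2: 'i' vs 'i' = match
Position 3: 'h' vs 'd' = DIFFER
Total differences: 2

2


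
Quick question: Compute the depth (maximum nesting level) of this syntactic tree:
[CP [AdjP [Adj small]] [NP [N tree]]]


Count bracket nesting levels:
'[' at pos 0: depth = 1
'[' at pos 4: depth = 2
'[' at pos 10: depth = 3
'[' at pos 23: depth = 2
'[' at pos 27: depth = 3
Maximum depth reached: 3

3


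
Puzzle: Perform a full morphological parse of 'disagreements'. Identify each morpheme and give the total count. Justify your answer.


Step 1: Identify prefix: 'dis' (meaning: not/apart)
Step 2: Identify root: 'agree'
Step 3: Identify suffix(es): 'ment, s'
Decomposition: dis- (prefix: not/apart) + agree (root) + -ment (suffix: action/result) + -s (plural)
Total morphemes: 4

4 morphemes (dis- (prefix: not/apart) + agree (root) + -ment (suffix: action/result) + -s (plural))


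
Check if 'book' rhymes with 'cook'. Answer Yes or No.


Rime (stressed vowel + following sounds) of 'book': -ook = /ʊk/
Rime of 'cook': -ook = /ʊk/
/ʊk/ and /ʊk/ are the same ending sound, so the words rhyme.

Yes


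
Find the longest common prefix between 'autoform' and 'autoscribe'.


Compare from the start: 4 characters match: 'auto'. Mismatch at position 5: 'f' vs 's'.

auto


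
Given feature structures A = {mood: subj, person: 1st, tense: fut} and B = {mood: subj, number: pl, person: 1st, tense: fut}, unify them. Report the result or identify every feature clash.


Compare features:
mood: A=subj vs B=subj -> unified: subj
number: A=_ vs B=pl -> unified: pl
person: A=1st vs B=1st -> unified: 1st
tense: A=fut vs B=fut -> unified: fut
No clashes found.

Unified: {mood: subj, number: pl, person: 1st, tense: fut}


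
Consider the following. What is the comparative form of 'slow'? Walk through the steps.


Apply comparative formation (add -er): 'slow' -> 'slower'.

slower


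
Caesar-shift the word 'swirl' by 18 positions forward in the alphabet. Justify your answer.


Shift each letter by 18: s -> k, w -> o, i -> a, r -> j, l -> d. Result: 'koajd'.

koajd


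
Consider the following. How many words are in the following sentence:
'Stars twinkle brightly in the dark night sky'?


Split into words: Stars | twinkle | brightly | in | the | dark | night | sky = 8 words.

8


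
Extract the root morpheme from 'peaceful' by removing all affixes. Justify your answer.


Remove suffix '-ful' from 'peaceful' to get root 'peace'.

peace


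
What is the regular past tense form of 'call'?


Apply rule: Add -ed. 'call' becomes 'called'.

called


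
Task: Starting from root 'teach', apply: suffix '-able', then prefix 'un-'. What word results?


Step 1: Add suffix '-able' to 'teach' = 'teachable'
Step 2: Add prefix 'un-' to 'teachable' = 'unteachable'

unteachable


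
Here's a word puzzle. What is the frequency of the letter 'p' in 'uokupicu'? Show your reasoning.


Letter 'p' in 'uokupicu': found at position(s) 5 = 1 occurrence(s).

1


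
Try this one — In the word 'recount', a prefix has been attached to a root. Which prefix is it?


The word 'recount' = 're' (prefix) + 'count' (root). The prefix is 're'.

re


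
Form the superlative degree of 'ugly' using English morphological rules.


Apply superlative formation (consonant + y: change y to i, add -est): 'ugly' -> 'ugliest'.

ugliest


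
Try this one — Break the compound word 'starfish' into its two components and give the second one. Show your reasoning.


Split 'starfish' into 'star' + 'fish'. The second part is 'fish'.

fish


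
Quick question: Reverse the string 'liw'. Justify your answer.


Reverse 'liw' character by character: 'wil'.

wil


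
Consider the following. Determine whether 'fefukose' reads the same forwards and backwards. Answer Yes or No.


Forward: 'fefukose'
Reversed: 'esokufef'
They differ.

No


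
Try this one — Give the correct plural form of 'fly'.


Apply rule: Change -y to -ies (consonant + y). 'fly' becomes 'flies'.

flies


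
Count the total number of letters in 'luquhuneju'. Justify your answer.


Spell out 'luquhuneju' and number each letter: l(1), u(2), q(3), u(4), h(5), u(6), n(7), e(8), j(9), u(10). Total: 10 letters.

10


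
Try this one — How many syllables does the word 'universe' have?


Break 'universe' into syllables: u-ni-verse -> u | ni | verse = 3 syllables

3 syllables


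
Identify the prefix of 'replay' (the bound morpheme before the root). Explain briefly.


The word 'replay' = 're' (prefix) + 'play' (root). The prefix is 're'.

re


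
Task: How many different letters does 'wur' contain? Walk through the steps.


Unique letters in 'wur': {r, u, w} = 3 distinct letters.

3


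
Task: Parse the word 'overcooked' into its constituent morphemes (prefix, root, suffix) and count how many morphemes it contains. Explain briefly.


Step 1: Identify prefix: 'over' (meaning: excessively)
Step 2: Identify root: 'cook'
Step 3: Identify suffix(es): 'ed'
Decomposition: over- (prefix: excessively) + cook (root) + -ed (suffix: past)
Total morphemes: 3

3 morphemes (over- (prefix: excessively) + cook (root) + -ed (suffix: past))


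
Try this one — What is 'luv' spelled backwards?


Reverse 'luv' character by character: 'vul'.

vul


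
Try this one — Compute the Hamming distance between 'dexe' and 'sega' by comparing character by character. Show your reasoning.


Alignment:
Position 1: 'd' vs 's' = DIFFER
Position 2: 'e' vs 'e' = match
Position 3: 'x' vs 'g' = DIFFER
Position 4: 'e' vs 'a' = DIFFER
Total differences: 3

3


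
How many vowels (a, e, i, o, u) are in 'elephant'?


Vowels in 'elephant': e, e, a = 3 vowels.

3


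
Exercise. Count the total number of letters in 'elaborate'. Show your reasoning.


Spell out 'elaborate' and number each letter: e(1), l(2), a(3), b(4), o(5), r(6), a(7), t(8), e(9). Total: 9 letters.

9


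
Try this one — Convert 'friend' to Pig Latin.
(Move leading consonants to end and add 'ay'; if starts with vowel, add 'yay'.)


'friend': move consonant cluster 'fr' to end and add 'ay': 'iendfray'.

iendfray


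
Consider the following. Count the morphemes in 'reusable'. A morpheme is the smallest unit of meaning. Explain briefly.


Decomposition: re- (prefix) + use (root) + -able (suffix) = 3 morpheme(s)

3 morphemes


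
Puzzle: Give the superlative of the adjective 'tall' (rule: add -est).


Apply superlative formation (add -est): 'tall' -> 'tallest'.

tallest


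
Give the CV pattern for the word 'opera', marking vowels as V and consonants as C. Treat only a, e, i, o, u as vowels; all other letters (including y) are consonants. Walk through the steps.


Letter mapping: o = V, p = C, e = V, r = C, a = V.

VCVCV


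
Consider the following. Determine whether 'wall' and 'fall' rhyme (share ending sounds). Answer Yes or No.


Rime (stressed vowel + following sounds) of 'wall': -all = /ɔːl/
Rime of 'fall': -all = /ɔːl/
/ɔːl/ and /ɔːl/ are the same ending sound, so the words rhyme.

Yes


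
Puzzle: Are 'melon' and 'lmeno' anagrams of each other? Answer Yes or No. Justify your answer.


Sorted letters of 'melon': 'elmno'
Sorted letters of 'lmeno': 'elmno'
They match.

Yes


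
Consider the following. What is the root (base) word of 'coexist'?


Remove prefix 'co' from 'coexist' to get root 'exist'.

exist


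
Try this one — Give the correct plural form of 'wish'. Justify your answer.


Apply rule: Add -es (sibilant/fricative ending). 'wish' becomes 'wishes'.

wishes


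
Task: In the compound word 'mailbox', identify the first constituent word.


Split 'mailbox' into 'mail' + 'box'. The first part is 'mail'.

mail


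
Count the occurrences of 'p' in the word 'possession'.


Letter 'p' in 'possession': found at position(s) 1 = 1 occurrence(s).

1


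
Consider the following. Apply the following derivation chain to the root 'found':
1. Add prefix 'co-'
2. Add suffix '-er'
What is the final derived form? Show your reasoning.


Step 1: Add prefix 'co-' to 'found' = 'cofound'
Step 2: Add suffix '-er' to 'cofound' = 'cofounder'

cofounder


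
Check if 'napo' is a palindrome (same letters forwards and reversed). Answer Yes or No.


Forward: 'napo'
Reversed: 'opan'
They differ.

No


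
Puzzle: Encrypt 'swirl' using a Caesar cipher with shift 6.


Shift each letter by 6: s -> y, w -> c, i -> o, r -> x, l -> r. Result: 'ycoxr'.

ycoxr


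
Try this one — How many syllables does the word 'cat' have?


Break 'cat' into syllables: cat -> cat = 1 syllable

1 syllable


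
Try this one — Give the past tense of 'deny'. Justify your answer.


Apply rule: Change -y to -ied. 'deny' becomes 'denied'.

denied


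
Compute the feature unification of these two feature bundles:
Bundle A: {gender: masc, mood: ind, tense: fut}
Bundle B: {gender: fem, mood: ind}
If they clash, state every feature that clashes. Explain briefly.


Compare features:
gender: A=masc vs B=fem -> CLASH
mood: A=ind vs B=ind -> unified: ind
tense: A=fut vs B=_ -> unified: fut
Clash detected on feature 'gender' (masc vs fem); unification fails.

CLASH on 'gender' (masc vs fem)


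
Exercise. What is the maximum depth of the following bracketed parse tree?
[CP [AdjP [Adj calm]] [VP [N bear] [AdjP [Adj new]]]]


Count bracket nesting levels:
'[' at pos 0: depth = 1
'[' at pos 4: depth = 2
'[' at pos 10: depth = 3
'[' at pos 22: depth = 2
'[' at pos 26: depth = 3
'[' at pos 35: depth = 3
'[' at pos 41: depth = 4
Maximum depth reached: 4

4


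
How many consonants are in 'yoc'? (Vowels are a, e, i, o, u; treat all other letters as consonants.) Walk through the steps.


Consonants in 'yoc': y, c = 2 consonants.

2


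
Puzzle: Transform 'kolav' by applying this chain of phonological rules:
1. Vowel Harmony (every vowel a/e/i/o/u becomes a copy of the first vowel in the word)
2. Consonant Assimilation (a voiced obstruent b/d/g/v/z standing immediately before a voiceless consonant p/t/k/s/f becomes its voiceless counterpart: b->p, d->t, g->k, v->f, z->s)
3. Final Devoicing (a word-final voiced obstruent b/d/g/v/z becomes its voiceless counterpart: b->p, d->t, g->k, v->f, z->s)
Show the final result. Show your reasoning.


Starting form: 'kolav'
Rule 1: Vowel Harmony: all vowels become 'o' (matching first vowel). 'kolav' -> 'kolov'
Rule 2: Consonant Assimilation: no voiced obstruent (b/d/g/v/z) stands immediately before a voiceless consonant (p/t/k/s/f). No change.
Rule 3: Final Devoicing: word-final voiced obstruent 'v' becomes voiceless 'f'. 'kolov' -> 'kolof'
Final form: 'kolof'

kolof


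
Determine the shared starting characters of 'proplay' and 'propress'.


Compare from the start: 4 characters match: 'prop'. Mismatch at position 5: 'l' vs 'r'.

prop


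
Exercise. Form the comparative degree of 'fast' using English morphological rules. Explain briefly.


Apply comparative formation (add -er): 'fast' -> 'faster'.

faster


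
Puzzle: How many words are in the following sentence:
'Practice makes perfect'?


Split into words: Practice | makes | perfect = 3 words.

3


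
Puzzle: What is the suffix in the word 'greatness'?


The word 'greatness' = 'great' (root) + '-ness' (suffix). The suffix is '-ness'.

ness


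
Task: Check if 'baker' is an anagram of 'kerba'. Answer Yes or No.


Sorted letters of 'baker': 'abekr'
Sorted letters of 'kerba': 'abekr'
They match.

Yes


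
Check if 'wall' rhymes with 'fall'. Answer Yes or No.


Rime (stressed vowel + following sounds) of 'wall': -all = /ɔːl/
Rime of 'fall': -all = /ɔːl/
/ɔːl/ and /ɔːl/ are the same ending sound, so the words rhyme.

Yes


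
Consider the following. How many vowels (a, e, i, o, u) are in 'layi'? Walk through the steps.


Vowels in 'layi': a, i = 2 vowels.

2


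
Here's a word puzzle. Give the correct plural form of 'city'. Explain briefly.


Apply rule: Change -y to -ies (consonant + y). 'city' becomes 'cities'.

cities


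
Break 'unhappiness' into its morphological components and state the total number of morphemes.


Step 1: Identify prefix: 'un' (meaning: not/reverse)
Step 2: Identify root: 'happy'
Step 3: Identify suffix(es): 'ness'
Decomposition: un- (prefix: not/reverse) + happy (root) + -ness (suffix: state of)
Total morphemes: 3

3 morphemes (un- (prefix: not/reverse) + happy (root) + -ness (suffix: state of))


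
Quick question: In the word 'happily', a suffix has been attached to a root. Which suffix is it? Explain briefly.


The word 'happily' = 'happy' (root) + '-ly' (suffix). The suffix is '-ly'.

ly


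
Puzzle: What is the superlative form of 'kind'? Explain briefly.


Apply superlative formation (add -est): 'kind' -> 'kindest'.

kindest


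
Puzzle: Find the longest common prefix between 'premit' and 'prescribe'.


Compare from the start: 3 characters match: 'pre'. Mismatch at position 4: 'm' vs 's'.

pre


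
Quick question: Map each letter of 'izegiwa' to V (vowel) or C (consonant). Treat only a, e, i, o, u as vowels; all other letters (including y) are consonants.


Letter mapping: i = V, z = C, e = V, g = C, i = V, w = C, a = V.

VCVCVCV


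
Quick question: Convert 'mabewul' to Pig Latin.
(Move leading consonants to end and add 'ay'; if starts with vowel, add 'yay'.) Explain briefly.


'mabewul': move consonant cluster 'm' to end and add 'ay': 'abewulmay'.

abewulmay


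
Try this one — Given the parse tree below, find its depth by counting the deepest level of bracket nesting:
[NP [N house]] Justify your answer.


Count bracket nesting levels:
'[' at pos 0: depth = 1
'[' at pos 4: depth = 2
Maximum depth reached: 2

2


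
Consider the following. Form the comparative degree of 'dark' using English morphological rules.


Apply comparative formation (add -er): 'dark' -> 'darker'.

darker


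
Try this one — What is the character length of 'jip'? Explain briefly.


Spell out 'jip' and number each letter: j(1), i(2), p(3). Total: 3 letters.

3


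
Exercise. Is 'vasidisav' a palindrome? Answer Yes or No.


Forward: 'vasidisav'
Reversed: 'vasidisav'
They are identical.

Yes


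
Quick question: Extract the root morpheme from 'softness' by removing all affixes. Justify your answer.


Remove suffix '-ness' from 'softness' to get root 'soft'.

soft


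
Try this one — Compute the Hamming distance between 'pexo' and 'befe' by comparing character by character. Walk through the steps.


Alignment:
Position 1: 'p' vs 'b' = DIFFER
Position 2: 'e' vs 'e' = match
Position 3: 'x' vs 'f' = DIFFER
Position 4: 'o' vs 'e' = DIFFER
Total differences: 3

3


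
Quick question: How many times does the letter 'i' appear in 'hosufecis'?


Letter 'i' in 'hosufecis': found at position(s) 8 = 1 occurrence(s).

1


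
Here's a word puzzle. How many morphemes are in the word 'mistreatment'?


Decomposition: mis- (prefix) + treat (root) + -ment (suffix) = 3 morpheme(s)

3 morphemes


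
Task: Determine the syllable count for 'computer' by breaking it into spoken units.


Break 'computer' into syllables: com-pu-ter -> com | pu | ter = 3 syllables

3 syllables


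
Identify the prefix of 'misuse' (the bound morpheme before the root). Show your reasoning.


The word 'misuse' = 'mis' (prefix) + 'use' (root). The prefix is 'mis'.

mis


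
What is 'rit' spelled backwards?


Reverse 'rit' character by character: 'tir'.

tir


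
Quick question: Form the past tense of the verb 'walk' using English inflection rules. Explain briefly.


Apply rule: Add -ed. 'walk' becomes 'walked'.

walked


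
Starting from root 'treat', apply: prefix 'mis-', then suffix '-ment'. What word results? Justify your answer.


Step 1: Add prefix 'mis-' to 'treat' = 'mistreat'
Step 2: Add suffix '-ment' to 'mistreat' = 'mistreatment'

mistreatment


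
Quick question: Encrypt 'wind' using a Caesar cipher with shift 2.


Shift each letter by 2: w -> y, i -> k, n -> p, d -> f. Result: 'ykpf'.

ykpf


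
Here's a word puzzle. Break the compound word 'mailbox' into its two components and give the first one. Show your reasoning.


Split 'mailbox' into 'mail' + 'box'. The first part is 'mail'.

mail


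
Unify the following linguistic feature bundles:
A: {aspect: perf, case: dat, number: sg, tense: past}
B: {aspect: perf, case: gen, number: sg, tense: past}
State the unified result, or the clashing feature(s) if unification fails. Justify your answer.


Compare features:
aspect: A=perf vs B=perf -> unified: perf
case: A=dat vs B=gen -> CLASH
number: A=sg vs B=sg -> unified: sg
tense: A=past vs B=past -> unified: past
Clash detected on feature 'case' (dat vs gen); unification fails.

CLASH on 'case' (dat vs gen)


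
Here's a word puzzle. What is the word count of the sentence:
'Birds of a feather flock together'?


Split into words: Birds | of | a | feather | flock | together = 6 words.

6


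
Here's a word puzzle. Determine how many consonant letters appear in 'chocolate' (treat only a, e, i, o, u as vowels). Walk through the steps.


Consonants in 'chocolate': c, h, c, l, t = 5 consonants.

5


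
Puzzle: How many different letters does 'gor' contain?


Unique letters in 'gor': {g, o, r} = 3 distinct letters.

3


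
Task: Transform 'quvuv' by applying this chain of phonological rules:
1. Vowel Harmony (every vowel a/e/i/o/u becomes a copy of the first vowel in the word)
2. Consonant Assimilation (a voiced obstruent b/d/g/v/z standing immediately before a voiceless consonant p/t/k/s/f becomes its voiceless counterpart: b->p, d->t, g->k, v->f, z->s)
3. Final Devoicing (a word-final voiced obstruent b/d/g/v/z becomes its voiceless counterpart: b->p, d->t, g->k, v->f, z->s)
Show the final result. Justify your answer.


Starting form: 'quvuv'
Rule 1: Vowel Harmony: all vowels already match. No change.
Rule 2: Consonant Assimilation: no voiced obstruent (b/d/g/v/z) stands immediately before a voiceless consonant (p/t/k/s/f). No change.
Rule 3: Final Devoicing: word-final voiced obstruent 'v' becomes voiceless 'f'. 'quvuv' -> 'quvuf'
Final form: 'quvuf'

quvuf


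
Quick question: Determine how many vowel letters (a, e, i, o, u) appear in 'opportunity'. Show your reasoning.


Vowels in 'opportunity': o, o, u, i = 4 vowels.

4


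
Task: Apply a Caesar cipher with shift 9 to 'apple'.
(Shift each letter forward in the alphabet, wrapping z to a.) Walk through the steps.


Shift each letter by 9: a -> j, p -> y, p -> y, l -> u, e -> n. Result: 'jyyun'.

jyyun


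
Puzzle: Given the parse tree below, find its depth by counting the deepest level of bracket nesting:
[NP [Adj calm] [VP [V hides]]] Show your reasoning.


Count bracket nesting levels:
'[' at pos 0: depth = 1
'[' at pos 4: depth = 2
'[' at pos 15: depth = 2
'[' at pos 19: depth = 3
Maximum depth reached: 3

3


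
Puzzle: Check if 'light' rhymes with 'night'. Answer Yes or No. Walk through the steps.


Rime (stressed vowel + following sounds) of 'light': -ight = /aɪt/
Rime of 'night': -ight = /aɪt/
/aɪt/ and /aɪt/ are the same ending sound, so the words rhyme.

Yes


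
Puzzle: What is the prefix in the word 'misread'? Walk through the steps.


The word 'misread' = 'mis' (prefix) + 'read' (root). The prefix is 'mis'.

mis


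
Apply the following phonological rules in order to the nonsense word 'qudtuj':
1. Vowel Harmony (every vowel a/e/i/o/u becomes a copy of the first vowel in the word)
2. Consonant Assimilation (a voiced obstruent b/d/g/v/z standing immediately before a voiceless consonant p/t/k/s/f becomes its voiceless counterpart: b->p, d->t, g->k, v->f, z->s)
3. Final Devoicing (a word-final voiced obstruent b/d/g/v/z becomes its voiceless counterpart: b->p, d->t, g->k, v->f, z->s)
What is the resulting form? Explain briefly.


Starting form: 'qudtuj'
Rule 1: Vowel Harmony: all vowels already match. No change.
Rule 2: Consonant Assimilation: voiced obstruent before voiceless consonant becomes voiceless ('dt' -> 'tt'). 'qudtuj' -> 'quttuj'
Rule 3: Final Devoicing: final consonant 'j' is not one of the voiced obstruents b/d/g/v/z. No change.
Final form: 'quttuj'

quttuj


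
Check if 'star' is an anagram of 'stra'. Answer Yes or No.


Sorted letters of 'star': 'arst'
Sorted letters of 'stra': 'arst'
They match.

Yes


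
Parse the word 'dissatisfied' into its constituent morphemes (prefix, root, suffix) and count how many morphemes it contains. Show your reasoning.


Step 1: Identify prefix: 'dis' (meaning: not/apart)
Step 2: Identify root: 'satisfy'
Step 3: Identify suffix(es): 'ed'
Decomposition: dis- (prefix: not/apart) + satisfy (root) + -ed (suffix: past)
Total morphemes: 3

3 morphemes (dis- (prefix: not/apart) + satisfy (root) + -ed (suffix: past))


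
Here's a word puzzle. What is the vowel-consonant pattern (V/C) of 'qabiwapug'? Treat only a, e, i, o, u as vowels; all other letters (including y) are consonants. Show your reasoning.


Letter mapping: q = C, a = V, b = C, i = V, w = C, a = V, p = C, u = V, g = C.

CVCVCVCVC


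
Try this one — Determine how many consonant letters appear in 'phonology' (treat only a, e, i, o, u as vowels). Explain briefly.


Consonants in 'phonology': p, h, n, l, g, y = 6 consonants.

6


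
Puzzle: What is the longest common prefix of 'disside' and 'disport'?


Compare from the start: 3 characters match: 'dis'. Mismatch at position 4: 's' vs 'p'.

dis


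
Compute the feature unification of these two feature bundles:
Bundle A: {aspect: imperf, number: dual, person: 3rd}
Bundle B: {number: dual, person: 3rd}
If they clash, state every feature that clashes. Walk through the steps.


Compare features:
aspect: A=imperf vs B=_ -> unified: imperf
number: A=dual vs B=dual -> unified: dual
person: A=3rd vs B=3rd -> unified: 3rd
No clashes found.

Unified: {aspect: imperf, number: dual, person: 3rd}


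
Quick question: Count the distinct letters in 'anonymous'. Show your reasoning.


Unique letters in 'anonymous': {a, m, n, o, s, u, y} = 7 distinct letters.

7


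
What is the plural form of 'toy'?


Apply rule: Add -s. 'toy' becomes 'toys'.

toys


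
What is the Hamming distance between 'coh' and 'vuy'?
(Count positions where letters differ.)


Alignment:
Position 1: 'c' vs 'v' = DIFFER
Position 2: 'o' vs 'u' = DIFFER
Position 3: 'h' vs 'y' = DIFFER
Total differences: 3

3


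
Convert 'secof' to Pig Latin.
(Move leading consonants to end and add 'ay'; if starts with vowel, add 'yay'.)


'secof': move consonant cluster 's' to end and add 'ay': 'ecofsay'.

ecofsay


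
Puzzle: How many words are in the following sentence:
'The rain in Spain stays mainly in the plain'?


Split into words: The | rain | in | Spain | stays | mainly | in | the | plain = 9 words.

9


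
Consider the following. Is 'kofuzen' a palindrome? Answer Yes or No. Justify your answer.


Forward: 'kofuzen'
Reversed: 'nezufok'
They differ.

No


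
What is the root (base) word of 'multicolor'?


Remove prefix 'multi' from 'multicolor' to get root 'color'.

color


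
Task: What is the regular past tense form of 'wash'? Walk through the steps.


Apply rule: Add -ed. 'wash' becomes 'washed'.

washed


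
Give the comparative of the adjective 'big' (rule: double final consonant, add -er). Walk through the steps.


Apply comparative formation (double final consonant, add -er): 'big' -> 'bigger'.

bigger


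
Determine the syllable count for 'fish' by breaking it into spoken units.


Break 'fish' into syllables: fish -> fish = 1 syllable

1 syllable


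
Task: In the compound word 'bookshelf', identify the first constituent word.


Split 'bookshelf' into 'book' + 'shelf'. The first part is 'book'.

book


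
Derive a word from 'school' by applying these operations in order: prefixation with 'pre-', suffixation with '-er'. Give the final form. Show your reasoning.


Step 1: Add prefix 'pre-' to 'school' = 'preschool'
Step 2: Add suffix '-er' to 'preschool' = 'preschooler'

preschooler


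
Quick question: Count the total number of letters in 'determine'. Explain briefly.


Spell out 'determine' and number each letter: d(1), e(2), t(3), e(4), r(5), m(6), i(7), n(8), e(9). Total: 9 letters.

9


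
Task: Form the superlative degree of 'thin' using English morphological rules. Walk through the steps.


Apply superlative formation (double final consonant, add -est): 'thin' -> 'thinnest'.

thinnest


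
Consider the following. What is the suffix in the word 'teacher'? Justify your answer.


The word 'teacher' = 'teach' (root) + '-er' (suffix). The suffix is '-er'.

er


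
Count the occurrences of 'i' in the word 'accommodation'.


Letter 'i' in 'accommodation': found at position(s) 11 = 1 occurrence(s).

1


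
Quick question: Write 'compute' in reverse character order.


Reverse 'compute' character by character: 'etupmoc'.

etupmoc


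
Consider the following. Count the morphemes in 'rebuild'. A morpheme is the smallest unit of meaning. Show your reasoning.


Decomposition: re- (prefix) + build (root) = 2 morpheme(s)

2 morphemes


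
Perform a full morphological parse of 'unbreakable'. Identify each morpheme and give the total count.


Step 1: Identify prefix: 'un' (meaning: not/reverse)
Step 2: Identify root: 'break'
Step 3: Identify suffix(es): 'able'
Decomposition: un- (prefix: not/reverse) + break (root) + -able (suffix: capable of)
Total morphemes: 3

3 morphemes (un- (prefix: not/reverse) + break (root) + -able (suffix: capable of))


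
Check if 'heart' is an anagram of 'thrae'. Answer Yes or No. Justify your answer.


Sorted letters of 'heart': 'aehrt'
Sorted letters of 'thrae': 'aehrt'
They match.

Yes


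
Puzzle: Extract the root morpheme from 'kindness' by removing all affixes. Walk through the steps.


Remove suffix '-ness' from 'kindness' to get root 'kind'.

kind


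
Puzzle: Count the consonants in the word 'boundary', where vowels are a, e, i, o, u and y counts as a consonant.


Consonants in 'boundary': b, n, d, r, y = 5 consonants.

5


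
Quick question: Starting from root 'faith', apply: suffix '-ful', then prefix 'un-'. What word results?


Step 1: Add suffix '-ful' to 'faith' = 'faithful'
Step 2: Add prefix 'un-' to 'faithful' = 'unfaithful'

unfaithful


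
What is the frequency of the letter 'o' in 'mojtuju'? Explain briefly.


Letter 'o' in 'mojtuju': found at position(s) 2 = 1 occurrence(s).

1


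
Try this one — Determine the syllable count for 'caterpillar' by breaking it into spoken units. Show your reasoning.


Break 'caterpillar' into syllables: cat-er-pil-lar -> cat | er | pil | lar = 4 syllables

4 syllables


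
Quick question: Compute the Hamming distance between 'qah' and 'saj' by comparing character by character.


Alignment:
Position 1: 'q' vs 's' = DIFFER
Position 2: 'a' vs 'a' = match
Position 3: 'h' vs 'j' = DIFFER
Total differences: 2

2


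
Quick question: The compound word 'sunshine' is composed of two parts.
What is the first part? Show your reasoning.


Split 'sunshine' into 'sun' + 'shine'. The first part is 'sun'.

sun


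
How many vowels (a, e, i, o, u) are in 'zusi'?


Vowels in 'zusi': u, i = 2 vowels.

2


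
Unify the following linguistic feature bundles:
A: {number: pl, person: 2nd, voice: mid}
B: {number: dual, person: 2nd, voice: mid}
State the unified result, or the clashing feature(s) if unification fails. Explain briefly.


Compare features:
number: A=pl vs B=dual -> CLASH
person: A=2nd vs B=2nd -> unified: 2nd
voice: A=mid vs B=mid -> unified: mid
Clash detected on feature 'number' (pl vs dual); unification fails.

CLASH on 'number' (pl vs dual)


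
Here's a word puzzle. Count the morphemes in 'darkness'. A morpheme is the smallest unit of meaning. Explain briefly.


Decomposition: dark (root) + -ness (suffix) = 2 morpheme(s)

2 morphemes


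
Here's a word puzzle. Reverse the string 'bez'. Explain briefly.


Reverse 'bez' character by character: 'zeb'.

zeb


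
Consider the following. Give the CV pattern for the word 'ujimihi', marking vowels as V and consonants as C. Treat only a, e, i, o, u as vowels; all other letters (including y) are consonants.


Letter mapping: u = V, j = C, i = V, m = C, i = V, h = C, i = V.

VCVCVCV


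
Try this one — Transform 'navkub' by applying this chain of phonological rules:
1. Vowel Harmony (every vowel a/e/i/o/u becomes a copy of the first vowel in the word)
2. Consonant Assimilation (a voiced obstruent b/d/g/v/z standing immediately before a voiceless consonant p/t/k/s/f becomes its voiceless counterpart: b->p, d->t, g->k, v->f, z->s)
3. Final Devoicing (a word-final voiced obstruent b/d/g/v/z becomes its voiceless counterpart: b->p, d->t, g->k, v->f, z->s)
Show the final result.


Starting form: 'navkub'
Rule 1: Vowel Harmony: all vowels become 'a' (matching first vowel). 'navkub' -> 'navkab'
Rule 2: Consonant Assimilation: voiced obstruent before voiceless consonant becomes voiceless ('vk' -> 'fk'). 'navkab' -> 'nafkab'
Rule 3: Final Devoicing: word-final voiced obstruent 'b' becomes voiceless 'p'. 'nafkab' -> 'nafkap'
Final form: 'nafkap'

nafkap


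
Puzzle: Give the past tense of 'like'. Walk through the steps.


Apply rule: Add -d (word ends in -e). 'like' becomes 'liked'.

liked


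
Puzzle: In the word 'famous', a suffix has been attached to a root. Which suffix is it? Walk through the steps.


The word 'famous' = 'fame' (root) + '-ous' (suffix). The suffix is '-ous'.

ous


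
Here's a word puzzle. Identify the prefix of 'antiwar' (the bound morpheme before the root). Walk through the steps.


The word 'antiwar' = 'anti' (prefix) + 'war' (root). The prefix is 'anti'.

anti


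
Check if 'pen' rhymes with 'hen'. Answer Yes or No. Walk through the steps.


Rime (stressed vowel + following sounds) of 'pen': -en = /ɛn/
Rime of 'hen': -en = /ɛn/
/ɛn/ and /ɛn/ are the same ending sound, so the words rhyme.

Yes


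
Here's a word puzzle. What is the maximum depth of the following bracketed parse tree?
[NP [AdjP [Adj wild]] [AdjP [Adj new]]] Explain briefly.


Count bracket nesting levels:
'[' at pos 0: depth = 1
'[' at pos 4: depth = 2
'[' at pos 10: depth = 3
'[' at pos 22: depth = 2
'[' at pos 28: depth = 3
Maximum depth reached: 3

3


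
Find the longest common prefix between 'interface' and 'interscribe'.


Compare from the start: 5 characters match: 'inter'. Mismatch at position 6: 'f' vs 's'.

inter


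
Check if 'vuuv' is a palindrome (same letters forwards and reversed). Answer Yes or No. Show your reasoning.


Forward: 'vuuv'
Reversed: 'vuuv'
They are identical.

Yes


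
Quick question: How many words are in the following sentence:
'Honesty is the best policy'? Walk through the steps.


Split into words: Honesty | is | the | best | policy = 5 words.

5


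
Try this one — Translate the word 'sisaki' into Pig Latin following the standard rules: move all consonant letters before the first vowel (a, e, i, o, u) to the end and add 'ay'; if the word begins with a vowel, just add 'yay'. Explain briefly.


'sisaki': move consonant cluster 's' to end and add 'ay': 'isakisay'.

isakisay


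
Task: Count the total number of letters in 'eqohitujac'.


Spell out 'eqohitujac' and number each letter: e(1), q(2), o(3), h(4), i(5), t(6), u(7), j(8), a(9), c(10). Total: 10 letters.

10


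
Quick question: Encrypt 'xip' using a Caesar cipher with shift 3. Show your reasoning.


Shift each letter by 3: x -> a, i -> l, p -> s. Result: 'als'.

als


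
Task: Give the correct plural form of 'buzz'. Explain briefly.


Apply rule: Add -es (sibilant/fricative ending). 'buzz' becomes 'buzzes'.

buzzes


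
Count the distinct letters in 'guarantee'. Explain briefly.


Unique letters in 'guarantee': {a, e, g, n, r, t, u} = 7 distinct letters.

7


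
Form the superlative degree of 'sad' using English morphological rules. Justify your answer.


Apply superlative formation (double final consonant, add -est): 'sad' -> 'saddest'.

saddest


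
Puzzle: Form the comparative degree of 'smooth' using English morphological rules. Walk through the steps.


Apply comparative formation (add -er): 'smooth' -> 'smoother'.

smoother


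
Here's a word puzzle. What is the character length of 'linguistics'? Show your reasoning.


Spell out 'linguistics' and number each letter: l(1), i(2), n(3), g(4), u(5), i(6), s(7), t(8), i(9), c(10), s(11). Total: 11 letters.

11


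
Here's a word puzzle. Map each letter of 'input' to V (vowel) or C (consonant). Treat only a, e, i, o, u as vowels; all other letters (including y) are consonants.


Letter mapping: i = V, n = C, p = C, u = V, t = C.

VCCVC


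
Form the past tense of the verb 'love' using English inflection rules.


Apply rule: Add -d (word ends in -e). 'love' becomes 'loved'.

loved


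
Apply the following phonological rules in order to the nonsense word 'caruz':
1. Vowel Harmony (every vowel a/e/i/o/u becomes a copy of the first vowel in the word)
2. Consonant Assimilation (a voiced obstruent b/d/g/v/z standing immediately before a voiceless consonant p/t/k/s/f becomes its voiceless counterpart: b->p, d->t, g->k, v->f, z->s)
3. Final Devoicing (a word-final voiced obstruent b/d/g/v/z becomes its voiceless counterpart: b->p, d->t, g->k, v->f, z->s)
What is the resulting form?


Starting form: 'caruz'
Rule 1: Vowel Harmony: all vowels become 'a' (matching first vowel). 'caruz' -> 'caraz'
Rule 2: Consonant Assimilation: no voiced obstruent (b/d/g/v/z) stands immediately before a voiceless consonant (p/t/k/s/f). No change.
Rule 3: Final Devoicing: word-final voiced obstruent 'z' becomes voiceless 's'. 'caraz' -> 'caras'
Final form: 'caras'

caras


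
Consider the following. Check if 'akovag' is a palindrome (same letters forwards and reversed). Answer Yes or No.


Forward: 'akovag'
Reversed: 'gavoka'
They differ.

No


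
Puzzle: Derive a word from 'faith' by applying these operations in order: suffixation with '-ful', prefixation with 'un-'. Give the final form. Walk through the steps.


Step 1: Add suffix '-ful' to 'faith' = 'faithful'
Step 2: Add prefix 'un-' to 'faithful' = 'unfaithful'

unfaithful
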